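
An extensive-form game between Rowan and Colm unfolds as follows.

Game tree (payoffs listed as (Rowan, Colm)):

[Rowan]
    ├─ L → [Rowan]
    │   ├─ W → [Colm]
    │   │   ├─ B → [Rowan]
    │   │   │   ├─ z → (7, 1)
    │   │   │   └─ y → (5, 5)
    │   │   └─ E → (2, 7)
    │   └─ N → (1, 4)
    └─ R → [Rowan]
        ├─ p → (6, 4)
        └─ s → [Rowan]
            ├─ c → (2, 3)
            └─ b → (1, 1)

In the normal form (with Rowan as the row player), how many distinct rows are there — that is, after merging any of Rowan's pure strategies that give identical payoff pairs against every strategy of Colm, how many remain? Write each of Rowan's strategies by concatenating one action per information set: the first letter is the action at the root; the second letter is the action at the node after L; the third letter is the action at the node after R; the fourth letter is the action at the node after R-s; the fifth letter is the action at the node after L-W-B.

6

Rowan has 32 pure strategies: LWpcz, LWpcy, LWpbz, LWpby, LWscz, LWscy, LWsbz, LWsby, LNpcz, LNpcy, LNpbz, LNpby, LNscz, LNscy, LNsbz, LNsby, RWpcz, RWpcy, RWpbz, RWpby, RWscz, RWscy, RWsbz, RWsby, RNpcz, RNpcy, RNpbz, RNpby, RNscz, RNscy, RNsbz, RNsby. Columns: B, E.
{LWpcz, LWpbz, LWscz, LWsbz} → row (7,1) (2,7)
{LWpcy, LWpby, LWscy, LWsby} → row (5,5) (2,7)
{LNpcz, LNpcy, LNpbz, LNpby, LNscz, LNscy, LNsbz, LNsby} → row (1,4) (1,4)
{RWpcz, RWpcy, RWpbz, RWpby, RNpcz, RNpcy, RNpbz, RNpby} → row (6,4) (6,4)
{RWscz, RWscy, RNscz, RNscy} → row (2,3) (2,3)
{RWsbz, RWsby, RNsbz, RNsby} → row (1,1) (1,1)
That's 6 distinct rows out of 32 strategies.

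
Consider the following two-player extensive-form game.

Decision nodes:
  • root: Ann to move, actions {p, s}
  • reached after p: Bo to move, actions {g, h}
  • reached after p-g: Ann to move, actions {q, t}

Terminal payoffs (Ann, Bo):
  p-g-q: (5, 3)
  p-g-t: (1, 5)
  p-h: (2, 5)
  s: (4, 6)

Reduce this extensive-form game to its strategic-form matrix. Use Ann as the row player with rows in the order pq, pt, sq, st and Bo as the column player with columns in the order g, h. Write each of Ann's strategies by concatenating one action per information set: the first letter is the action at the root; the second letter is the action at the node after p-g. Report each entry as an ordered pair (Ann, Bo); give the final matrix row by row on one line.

Row pq: g→(5,3), h→(2,5)
Row pt: g→(1,5), h→(2,5)
Row sq: g→(4,6), h→(4,6)
Row st: g→(4,6), h→(4,6)

pq: (5,3) (2,5) | pt: (1,5) (2,5) | sq: (4,6) (4,6) | st: (4,6) (4,6)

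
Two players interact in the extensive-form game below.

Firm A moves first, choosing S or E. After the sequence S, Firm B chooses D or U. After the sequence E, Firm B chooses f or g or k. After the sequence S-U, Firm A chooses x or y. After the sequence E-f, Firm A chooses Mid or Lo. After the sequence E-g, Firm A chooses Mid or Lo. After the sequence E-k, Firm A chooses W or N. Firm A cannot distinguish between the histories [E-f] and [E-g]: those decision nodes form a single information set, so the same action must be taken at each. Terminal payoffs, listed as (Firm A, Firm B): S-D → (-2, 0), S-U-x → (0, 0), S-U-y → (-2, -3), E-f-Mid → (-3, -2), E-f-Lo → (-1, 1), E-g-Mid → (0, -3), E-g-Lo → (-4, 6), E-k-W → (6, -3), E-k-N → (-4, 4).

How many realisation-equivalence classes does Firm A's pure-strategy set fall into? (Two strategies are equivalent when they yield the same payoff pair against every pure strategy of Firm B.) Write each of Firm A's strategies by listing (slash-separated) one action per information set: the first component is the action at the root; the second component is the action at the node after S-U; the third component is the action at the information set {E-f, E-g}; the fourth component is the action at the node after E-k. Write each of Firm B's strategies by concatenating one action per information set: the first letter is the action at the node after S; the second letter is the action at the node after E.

6

Firm A has 16 pure strategies: S/x/Mid/W, S/x/Mid/N, S/x/Lo/W, S/x/Lo/N, S/y/Mid/W, S/y/Mid/N, S/y/Lo/W, S/y/Lo/N, E/x/Mid/W, E/x/Mid/N, E/x/Lo/W, E/x/Lo/N, E/y/Mid/W, E/y/Mid/N, E/y/Lo/W, E/y/Lo/N. Columns: Df, Dg, Dk, Uf, Ug, Uk.
{S/x/Mid/W, S/x/Mid/N, S/x/Lo/W, S/x/Lo/N} → row (-2,0) (-2,0) (-2,0) (0,0) (0,0) (0,0)
{S/y/Mid/W, S/y/Mid/N, S/y/Lo/W, S/y/Lo/N} → row (-2,0) (-2,0) (-2,0) (-2,-3) (-2,-3) (-2,-3)
{E/x/Mid/W, E/y/Mid/W} → row (-3,-2) (0,-3) (6,-3) (-3,-2) (0,-3) (6,-3)
{E/x/Mid/N, E/y/Mid/N} → row (-3,-2) (0,-3) (-4,4) (-3,-2) (0,-3) (-4,4)
{E/x/Lo/W, E/y/Lo/W} → row (-1,1) (-4,6) (6,-3) (-1,1) (-4,6) (6,-3)
{E/x/Lo/N, E/y/Lo/N} → row (-1,1) (-4,6) (-4,4) (-1,1) (-4,6) (-4,4)
That's 6 distinct rows out of 16 strategies.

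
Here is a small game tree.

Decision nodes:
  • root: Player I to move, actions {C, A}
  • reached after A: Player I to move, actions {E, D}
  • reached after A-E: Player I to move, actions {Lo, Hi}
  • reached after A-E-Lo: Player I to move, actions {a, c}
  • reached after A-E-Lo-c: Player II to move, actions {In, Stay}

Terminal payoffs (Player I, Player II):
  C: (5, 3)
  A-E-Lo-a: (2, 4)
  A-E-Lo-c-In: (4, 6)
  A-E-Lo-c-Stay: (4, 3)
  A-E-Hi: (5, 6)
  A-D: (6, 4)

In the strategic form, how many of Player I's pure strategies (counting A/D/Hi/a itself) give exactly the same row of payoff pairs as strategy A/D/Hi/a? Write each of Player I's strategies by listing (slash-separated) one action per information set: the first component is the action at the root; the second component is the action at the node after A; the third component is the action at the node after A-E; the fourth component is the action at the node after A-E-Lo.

4

Row for A/D/Hi/a (columns In, Stay): (6,4) (6,4).
Under A/D/Hi/a, Player I's choice at the node after A-E and at the node after A-E-Lo can never be reached regardless of what Player II does, so varying those choices leaves every outcome unchanged.
Holding the reachable choices fixed and varying the unreachable ones freely already gives 2 × 2 = 4 equivalent strategies.
No other strategy reproduces this row, so those 4 are the full class: A/D/Lo/a, A/D/Lo/c, A/D/Hi/a, A/D/Hi/c.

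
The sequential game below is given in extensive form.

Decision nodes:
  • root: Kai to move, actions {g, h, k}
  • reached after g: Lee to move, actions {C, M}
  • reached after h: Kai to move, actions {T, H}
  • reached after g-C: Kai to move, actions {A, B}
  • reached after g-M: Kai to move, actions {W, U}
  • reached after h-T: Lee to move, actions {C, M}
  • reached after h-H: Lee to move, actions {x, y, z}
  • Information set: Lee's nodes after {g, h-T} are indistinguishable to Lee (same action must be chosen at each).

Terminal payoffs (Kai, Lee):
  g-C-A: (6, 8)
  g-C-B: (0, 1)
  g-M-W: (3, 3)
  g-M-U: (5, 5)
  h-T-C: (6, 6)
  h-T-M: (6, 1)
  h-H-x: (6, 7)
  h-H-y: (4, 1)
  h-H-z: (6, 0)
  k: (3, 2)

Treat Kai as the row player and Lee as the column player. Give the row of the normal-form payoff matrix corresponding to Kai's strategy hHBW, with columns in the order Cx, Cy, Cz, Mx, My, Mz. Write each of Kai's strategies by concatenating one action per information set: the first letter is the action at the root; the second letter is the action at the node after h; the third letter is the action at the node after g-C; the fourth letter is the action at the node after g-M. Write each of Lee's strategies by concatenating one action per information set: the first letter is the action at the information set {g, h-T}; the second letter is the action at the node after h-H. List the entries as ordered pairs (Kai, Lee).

(6,7) (4,1) (6,0) (6,7) (4,1) (6,0)

vs Cx: Kai plays h → Kai plays H at [h] → Lee plays x at [h-H] → (6, 7)
vs Cy: Kai plays h → Kai plays H at [h] → Lee plays y at [h-H] → (4, 1)
vs Cz: Kai plays h → Kai plays H at [h] → Lee plays z at [h-H] → (6, 0)
vs Mx: Kai plays h → Kai plays H at [h] → Lee plays x at [h-H] → (6, 7)
vs My: Kai plays h → Kai plays H at [h] → Lee plays y at [h-H] → (4, 1)
vs Mz: Kai plays h → Kai plays H at [h] → Lee plays z at [h-H] → (6, 0)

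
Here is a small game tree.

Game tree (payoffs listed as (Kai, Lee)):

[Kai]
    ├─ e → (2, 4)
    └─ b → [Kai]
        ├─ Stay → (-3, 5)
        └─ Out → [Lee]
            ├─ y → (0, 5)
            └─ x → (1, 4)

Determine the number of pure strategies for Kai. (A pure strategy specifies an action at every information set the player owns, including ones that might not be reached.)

4

Kai owns the root with actions {e, b} — two choices.
Kai owns the node after b with actions {Stay, Out} — two choices.
A pure strategy fixes one action at each information set independently, so the count is the product 2 × 2 = 4.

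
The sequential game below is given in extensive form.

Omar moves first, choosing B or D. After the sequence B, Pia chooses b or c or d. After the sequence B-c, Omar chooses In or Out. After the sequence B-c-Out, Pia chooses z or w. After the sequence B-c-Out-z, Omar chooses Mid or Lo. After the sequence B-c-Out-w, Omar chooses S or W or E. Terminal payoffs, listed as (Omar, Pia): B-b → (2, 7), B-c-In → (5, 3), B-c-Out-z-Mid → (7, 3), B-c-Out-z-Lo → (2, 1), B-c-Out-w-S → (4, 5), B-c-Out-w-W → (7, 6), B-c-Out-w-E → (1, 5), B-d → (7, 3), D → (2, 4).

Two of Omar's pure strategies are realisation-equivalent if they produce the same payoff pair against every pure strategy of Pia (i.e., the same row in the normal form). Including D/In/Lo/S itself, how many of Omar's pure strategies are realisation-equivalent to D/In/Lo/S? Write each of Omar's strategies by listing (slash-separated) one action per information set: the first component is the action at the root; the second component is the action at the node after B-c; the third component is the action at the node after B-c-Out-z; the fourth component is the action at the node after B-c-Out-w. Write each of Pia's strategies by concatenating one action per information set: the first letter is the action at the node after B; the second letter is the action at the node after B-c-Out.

Row for D/In/Lo/S (columns bz, bw, cz, cw, dz, dw): (2,4) (2,4) (2,4) (2,4) (2,4) (2,4).
Under D/In/Lo/S, Omar's choice at the node after B-c and at the node after B-c-Out-z and at the node after B-c-Out-w can never be reached regardless of what Pia does, so varying those choices leaves every outcome unchanged.
Holding the reachable choices fixed and varying the unreachable ones freely already gives 2 × 2 × 3 = 12 equivalent strategies.
No other strategy reproduces this row, so those 12 are the full class: D/In/Mid/S, D/In/Mid/W, D/In/Mid/E, D/In/Lo/S, D/In/Lo/W, D/In/Lo/E, D/Out/Mid/S, D/Out/Mid/W, D/Out/Mid/E, D/Out/Lo/S, D/Out/Lo/W, D/Out/Lo/E.

12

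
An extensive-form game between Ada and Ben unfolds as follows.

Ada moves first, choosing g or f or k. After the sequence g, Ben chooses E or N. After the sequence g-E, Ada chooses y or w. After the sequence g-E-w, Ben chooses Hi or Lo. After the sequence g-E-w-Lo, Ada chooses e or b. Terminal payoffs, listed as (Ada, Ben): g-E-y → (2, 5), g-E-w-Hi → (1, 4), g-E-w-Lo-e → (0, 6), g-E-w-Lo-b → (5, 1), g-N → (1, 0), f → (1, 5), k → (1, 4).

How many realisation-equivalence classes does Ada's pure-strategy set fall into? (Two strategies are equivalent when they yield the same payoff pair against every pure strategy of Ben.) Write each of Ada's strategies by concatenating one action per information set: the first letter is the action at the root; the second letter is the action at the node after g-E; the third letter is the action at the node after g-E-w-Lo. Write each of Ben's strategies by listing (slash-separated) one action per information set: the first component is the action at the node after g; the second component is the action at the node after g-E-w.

5

Ada has 12 pure strategies: gye, gyb, gwe, gwb, fye, fyb, fwe, fwb, kye, kyb, kwe, kwb. Columns: E/Hi, E/Lo, N/Hi, N/Lo.
{gye, gyb} → row (2,5) (2,5) (1,0) (1,0)
{gwe} → row (1,4) (0,6) (1,0) (1,0)
{gwb} → row (1,4) (5,1) (1,0) (1,0)
{fye, fyb, fwe, fwb} → row (1,5) (1,5) (1,5) (1,5)
{kye, kyb, kwe, kwb} → row (1,4) (1,4) (1,4) (1,4)
That's 5 distinct rows out of 12 strategies.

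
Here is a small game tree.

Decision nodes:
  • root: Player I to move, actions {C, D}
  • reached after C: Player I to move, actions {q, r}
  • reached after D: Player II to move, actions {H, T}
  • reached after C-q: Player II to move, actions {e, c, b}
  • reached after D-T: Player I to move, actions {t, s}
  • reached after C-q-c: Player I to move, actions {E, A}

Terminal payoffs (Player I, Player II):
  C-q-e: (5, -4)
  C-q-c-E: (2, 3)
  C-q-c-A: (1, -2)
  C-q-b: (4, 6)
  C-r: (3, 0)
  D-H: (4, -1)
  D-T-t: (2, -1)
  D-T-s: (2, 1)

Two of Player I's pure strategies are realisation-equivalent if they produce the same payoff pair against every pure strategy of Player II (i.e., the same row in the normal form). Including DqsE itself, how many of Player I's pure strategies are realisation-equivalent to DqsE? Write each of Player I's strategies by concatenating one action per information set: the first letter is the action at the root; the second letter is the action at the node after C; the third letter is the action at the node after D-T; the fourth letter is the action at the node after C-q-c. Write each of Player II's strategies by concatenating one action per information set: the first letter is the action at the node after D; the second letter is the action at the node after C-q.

Row for DqsE (columns He, Hc, Hb, Te, Tc, Tb): (4,-1) (4,-1) (4,-1) (2,1) (2,1) (2,1).
Under DqsE, Player I's choice at the node after C and at the node after C-q-c can never be reached regardless of what Player II does, so varying those choices leaves every outcome unchanged.
Holding the reachable choices fixed and varying the unreachable ones freely already gives 2 × 2 = 4 equivalent strategies.
No other strategy reproduces this row, so those 4 are the full class: DqsE, DqsA, DrsE, DrsA.

4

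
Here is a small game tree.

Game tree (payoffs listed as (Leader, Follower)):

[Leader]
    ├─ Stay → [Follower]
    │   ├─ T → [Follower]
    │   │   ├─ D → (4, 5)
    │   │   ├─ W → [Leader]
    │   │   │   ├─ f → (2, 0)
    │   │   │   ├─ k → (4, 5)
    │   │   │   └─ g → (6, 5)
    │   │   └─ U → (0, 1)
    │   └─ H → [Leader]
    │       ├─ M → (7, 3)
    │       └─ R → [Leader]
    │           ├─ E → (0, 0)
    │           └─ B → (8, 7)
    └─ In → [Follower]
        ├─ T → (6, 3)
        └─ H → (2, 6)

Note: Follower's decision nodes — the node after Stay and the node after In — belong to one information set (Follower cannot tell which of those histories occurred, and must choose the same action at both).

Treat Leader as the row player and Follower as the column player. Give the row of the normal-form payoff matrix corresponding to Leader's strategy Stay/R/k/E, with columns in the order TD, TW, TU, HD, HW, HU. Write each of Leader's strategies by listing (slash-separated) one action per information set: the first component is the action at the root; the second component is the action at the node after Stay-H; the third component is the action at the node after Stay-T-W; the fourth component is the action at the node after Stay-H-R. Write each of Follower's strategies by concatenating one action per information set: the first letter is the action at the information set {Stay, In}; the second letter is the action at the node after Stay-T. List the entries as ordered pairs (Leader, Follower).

(4,5) (4,5) (0,1) (0,0) (0,0) (0,0)

vs TD: Leader plays Stay → Follower plays T at [Stay] → Follower plays D at [Stay-T] → (4, 5)
vs TW: Leader plays Stay → Follower plays T at [Stay] → Follower plays W at [Stay-T] → Leader plays k at [Stay-T-W] → (4, 5)
vs TU: Leader plays Stay → Follower plays T at [Stay] → Follower plays U at [Stay-T] → (0, 1)
vs HD: Leader plays Stay → Follower plays H at [Stay] → Leader plays R at [Stay-H] → Leader plays E at [Stay-H-R] → (0, 0)
vs HW: Leader plays Stay → Follower plays H at [Stay] → Leader plays R at [Stay-H] → Leader plays E at [Stay-H-R] → (0, 0)
vs HU: Leader plays Stay → Follower plays H at [Stay] → Leader plays R at [Stay-H] → Leader plays E at [Stay-H-R] → (0, 0)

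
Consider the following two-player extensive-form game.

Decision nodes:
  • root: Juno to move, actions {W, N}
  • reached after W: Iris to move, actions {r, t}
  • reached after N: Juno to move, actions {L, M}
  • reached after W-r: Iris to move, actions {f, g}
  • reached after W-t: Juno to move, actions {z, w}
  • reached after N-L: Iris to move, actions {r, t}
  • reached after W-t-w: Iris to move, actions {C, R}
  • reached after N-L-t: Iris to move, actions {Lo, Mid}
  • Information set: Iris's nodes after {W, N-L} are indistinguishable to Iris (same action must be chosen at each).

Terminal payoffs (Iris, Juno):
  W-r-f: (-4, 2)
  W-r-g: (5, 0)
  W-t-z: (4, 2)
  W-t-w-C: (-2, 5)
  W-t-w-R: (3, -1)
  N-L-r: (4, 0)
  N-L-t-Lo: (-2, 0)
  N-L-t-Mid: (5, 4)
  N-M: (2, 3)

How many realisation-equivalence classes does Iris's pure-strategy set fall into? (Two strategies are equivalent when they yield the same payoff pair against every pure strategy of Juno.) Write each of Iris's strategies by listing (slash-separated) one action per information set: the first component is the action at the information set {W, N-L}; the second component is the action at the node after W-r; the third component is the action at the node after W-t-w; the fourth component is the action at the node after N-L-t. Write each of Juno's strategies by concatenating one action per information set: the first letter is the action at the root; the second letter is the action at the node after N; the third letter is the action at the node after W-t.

6

Iris has 16 pure strategies: r/f/C/Lo, r/f/C/Mid, r/f/R/Lo, r/f/R/Mid, r/g/C/Lo, r/g/C/Mid, r/g/R/Lo, r/g/R/Mid, t/f/C/Lo, t/f/C/Mid, t/f/R/Lo, t/f/R/Mid, t/g/C/Lo, t/g/C/Mid, t/g/R/Lo, t/g/R/Mid. Columns: WLz, WLw, WMz, WMw, NLz, NLw, NMz, NMw.
{r/f/C/Lo, r/f/C/Mid, r/f/R/Lo, r/f/R/Mid} → row (-4,2) (-4,2) (-4,2) (-4,2) (4,0) (4,0) (2,3) (2,3)
{r/g/C/Lo, r/g/C/Mid, r/g/R/Lo, r/g/R/Mid} → row (5,0) (5,0) (5,0) (5,0) (4,0) (4,0) (2,3) (2,3)
{t/f/C/Lo, t/g/C/Lo} → row (4,2) (-2,5) (4,2) (-2,5) (-2,0) (-2,0) (2,3) (2,3)
{t/f/C/Mid, t/g/C/Mid} → row (4,2) (-2,5) (4,2) (-2,5) (5,4) (5,4) (2,3) (2,3)
{t/f/R/Lo, t/g/R/Lo} → row (4,2) (3,-1) (4,2) (3,-1) (-2,0) (-2,0) (2,3) (2,3)
{t/f/R/Mid, t/g/R/Mid} → row (4,2) (3,-1) (4,2) (3,-1) (5,4) (5,4) (2,3) (2,3)
That's 6 distinct rows out of 16 strategies.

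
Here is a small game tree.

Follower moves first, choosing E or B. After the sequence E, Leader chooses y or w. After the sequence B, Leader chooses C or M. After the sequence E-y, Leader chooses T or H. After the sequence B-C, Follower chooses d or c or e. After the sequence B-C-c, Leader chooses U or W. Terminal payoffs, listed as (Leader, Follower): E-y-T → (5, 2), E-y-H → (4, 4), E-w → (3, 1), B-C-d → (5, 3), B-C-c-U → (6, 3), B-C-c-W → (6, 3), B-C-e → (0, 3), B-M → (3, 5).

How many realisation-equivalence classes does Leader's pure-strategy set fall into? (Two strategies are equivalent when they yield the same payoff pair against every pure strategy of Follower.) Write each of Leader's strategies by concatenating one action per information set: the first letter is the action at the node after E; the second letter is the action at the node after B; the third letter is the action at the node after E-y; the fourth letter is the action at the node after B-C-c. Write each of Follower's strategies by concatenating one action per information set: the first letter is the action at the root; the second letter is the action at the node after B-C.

6

Leader has 16 pure strategies: yCTU, yCTW, yCHU, yCHW, yMTU, yMTW, yMHU, yMHW, wCTU, wCTW, wCHU, wCHW, wMTU, wMTW, wMHU, wMHW. Columns: Ed, Ec, Ee, Bd, Bc, Be.
{yCTU, yCTW} → row (5,2) (5,2) (5,2) (5,3) (6,3) (0,3)
{yCHU, yCHW} → row (4,4) (4,4) (4,4) (5,3) (6,3) (0,3)
{yMTU, yMTW} → row (5,2) (5,2) (5,2) (3,5) (3,5) (3,5)
{yMHU, yMHW} → row (4,4) (4,4) (4,4) (3,5) (3,5) (3,5)
{wCTU, wCTW, wCHU, wCHW} → row (3,1) (3,1) (3,1) (5,3) (6,3) (0,3)
{wMTU, wMTW, wMHU, wMHW} → row (3,1) (3,1) (3,1) (3,5) (3,5) (3,5)
That's 6 distinct rows out of 16 strategies.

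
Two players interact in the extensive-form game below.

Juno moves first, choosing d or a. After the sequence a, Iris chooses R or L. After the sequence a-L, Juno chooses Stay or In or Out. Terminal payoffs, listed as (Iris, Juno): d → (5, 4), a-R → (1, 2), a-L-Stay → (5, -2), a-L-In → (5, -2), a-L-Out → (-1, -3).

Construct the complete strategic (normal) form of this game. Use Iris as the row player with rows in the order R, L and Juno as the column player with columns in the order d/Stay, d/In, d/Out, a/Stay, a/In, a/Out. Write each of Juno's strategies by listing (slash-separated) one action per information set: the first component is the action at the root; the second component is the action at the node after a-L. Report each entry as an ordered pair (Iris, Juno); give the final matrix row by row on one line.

R: (5,4) (5,4) (5,4) (1,2) (1,2) (1,2) | L: (5,4) (5,4) (5,4) (5,-2) (5,-2) (-1,-3)

Row R: d/Stay→(5,4), d/In→(5,4), d/Out→(5,4), a/Stay→(1,2), a/In→(1,2), a/Out→(1,2)
Row L: d/Stay→(5,4), d/In→(5,4), d/Out→(5,4), a/Stay→(5,-2), a/In→(5,-2), a/Out→(-1,-3)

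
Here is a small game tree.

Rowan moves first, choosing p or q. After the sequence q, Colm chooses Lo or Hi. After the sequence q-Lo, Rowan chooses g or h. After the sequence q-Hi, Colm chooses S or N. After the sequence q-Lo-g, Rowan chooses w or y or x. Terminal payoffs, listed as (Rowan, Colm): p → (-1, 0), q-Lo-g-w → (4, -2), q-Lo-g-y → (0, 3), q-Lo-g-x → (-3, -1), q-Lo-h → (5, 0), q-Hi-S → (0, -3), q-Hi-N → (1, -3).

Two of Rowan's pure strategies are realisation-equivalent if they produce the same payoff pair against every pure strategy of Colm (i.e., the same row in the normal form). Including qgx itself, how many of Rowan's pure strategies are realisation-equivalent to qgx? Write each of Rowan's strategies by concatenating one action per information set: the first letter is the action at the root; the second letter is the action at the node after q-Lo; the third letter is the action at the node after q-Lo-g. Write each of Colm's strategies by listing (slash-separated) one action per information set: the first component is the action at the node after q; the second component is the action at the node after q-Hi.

1

Row for qgx (columns Lo/S, Lo/N, Hi/S, Hi/N): (-3,-1) (-3,-1) (0,-3) (1,-3).
Every one of Rowan's information sets is on the play path for some reply by Colm when Rowan follows qgx.
Changing the action at any of them therefore changes at least one column, so only qgx itself gives this row.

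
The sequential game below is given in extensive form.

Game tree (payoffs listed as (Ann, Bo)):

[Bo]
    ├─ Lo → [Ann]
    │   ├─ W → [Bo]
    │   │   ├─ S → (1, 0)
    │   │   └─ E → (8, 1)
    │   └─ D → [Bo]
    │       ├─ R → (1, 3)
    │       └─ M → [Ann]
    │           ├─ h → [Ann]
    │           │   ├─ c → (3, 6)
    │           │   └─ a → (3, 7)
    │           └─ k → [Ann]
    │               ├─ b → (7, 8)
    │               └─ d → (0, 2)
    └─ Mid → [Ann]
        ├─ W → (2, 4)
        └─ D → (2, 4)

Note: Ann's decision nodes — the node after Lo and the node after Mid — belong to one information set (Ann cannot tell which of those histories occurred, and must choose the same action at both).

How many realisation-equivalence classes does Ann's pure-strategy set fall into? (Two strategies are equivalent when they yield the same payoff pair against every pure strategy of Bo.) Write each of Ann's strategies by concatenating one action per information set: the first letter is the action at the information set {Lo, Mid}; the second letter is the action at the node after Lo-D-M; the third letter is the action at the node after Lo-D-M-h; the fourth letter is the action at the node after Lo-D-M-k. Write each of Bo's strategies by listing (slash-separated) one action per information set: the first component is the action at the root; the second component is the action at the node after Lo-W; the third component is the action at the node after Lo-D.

5

Ann has 16 pure strategies: Whcb, Whcd, Whab, Whad, Wkcb, Wkcd, Wkab, Wkad, Dhcb, Dhcd, Dhab, Dhad, Dkcb, Dkcd, Dkab, Dkad. Columns: Lo/S/R, Lo/S/M, Lo/E/R, Lo/E/M, Mid/S/R, Mid/S/M, Mid/E/R, Mid/E/M.
{Whcb, Whcd, Whab, Whad, Wkcb, Wkcd, Wkab, Wkad} → row (1,0) (1,0) (8,1) (8,1) (2,4) (2,4) (2,4) (2,4)
{Dhcb, Dhcd} → row (1,3) (3,6) (1,3) (3,6) (2,4) (2,4) (2,4) (2,4)
{Dhab, Dhad} → row (1,3) (3,7) (1,3) (3,7) (2,4) (2,4) (2,4) (2,4)
{Dkcb, Dkab} → row (1,3) (7,8) (1,3) (7,8) (2,4) (2,4) (2,4) (2,4)
{Dkcd, Dkad} → row (1,3) (0,2) (1,3) (0,2) (2,4) (2,4) (2,4) (2,4)
That's 5 distinct rows out of 16 strategies.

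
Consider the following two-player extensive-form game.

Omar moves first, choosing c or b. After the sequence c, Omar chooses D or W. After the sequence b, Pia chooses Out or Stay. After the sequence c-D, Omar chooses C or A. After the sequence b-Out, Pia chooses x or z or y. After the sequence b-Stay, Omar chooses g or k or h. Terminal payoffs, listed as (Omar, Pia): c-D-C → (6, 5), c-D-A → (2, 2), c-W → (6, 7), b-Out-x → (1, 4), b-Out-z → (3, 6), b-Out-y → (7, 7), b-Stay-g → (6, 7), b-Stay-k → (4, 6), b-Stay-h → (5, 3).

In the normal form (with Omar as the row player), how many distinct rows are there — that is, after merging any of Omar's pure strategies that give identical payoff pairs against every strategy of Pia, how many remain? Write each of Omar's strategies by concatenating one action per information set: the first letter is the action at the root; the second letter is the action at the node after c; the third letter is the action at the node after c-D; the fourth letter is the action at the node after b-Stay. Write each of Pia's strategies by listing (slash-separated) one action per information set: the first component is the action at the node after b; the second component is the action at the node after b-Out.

Omar has 24 pure strategies: cDCg, cDCk, cDCh, cDAg, cDAk, cDAh, cWCg, cWCk, cWCh, cWAg, cWAk, cWAh, bDCg, bDCk, bDCh, bDAg, bDAk, bDAh, bWCg, bWCk, bWCh, bWAg, bWAk, bWAh. Columns: Out/x, Out/z, Out/y, Stay/x, Stay/z, Stay/y.
{cDCg, cDCk, cDCh} → row (6,5) (6,5) (6,5) (6,5) (6,5) (6,5)
{cDAg, cDAk, cDAh} → row (2,2) (2,2) (2,2) (2,2) (2,2) (2,2)
{cWCg, cWCk, cWCh, cWAg, cWAk, cWAh} → row (6,7) (6,7) (6,7) (6,7) (6,7) (6,7)
{bDCg, bDAg, bWCg, bWAg} → row (1,4) (3,6) (7,7) (6,7) (6,7) (6,7)
{bDCk, bDAk, bWCk, bWAk} → row (1,4) (3,6) (7,7) (4,6) (4,6) (4,6)
{bDCh, bDAh, bWCh, bWAh} → row (1,4) (3,6) (7,7) (5,3) (5,3) (5,3)
That's 6 distinct rows out of 24 strategies.

6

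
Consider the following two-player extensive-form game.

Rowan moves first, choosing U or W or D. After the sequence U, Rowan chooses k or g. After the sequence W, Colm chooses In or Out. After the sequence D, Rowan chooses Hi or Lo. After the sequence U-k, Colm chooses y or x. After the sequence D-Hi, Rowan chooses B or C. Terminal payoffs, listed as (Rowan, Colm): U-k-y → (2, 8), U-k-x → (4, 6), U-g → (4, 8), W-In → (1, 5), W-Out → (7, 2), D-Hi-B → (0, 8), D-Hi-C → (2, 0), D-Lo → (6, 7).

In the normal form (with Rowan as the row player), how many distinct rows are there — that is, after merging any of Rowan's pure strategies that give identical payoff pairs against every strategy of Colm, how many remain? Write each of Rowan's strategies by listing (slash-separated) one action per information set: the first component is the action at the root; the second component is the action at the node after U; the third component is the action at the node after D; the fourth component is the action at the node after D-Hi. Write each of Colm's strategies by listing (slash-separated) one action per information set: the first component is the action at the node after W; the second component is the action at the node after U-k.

6

Rowan has 24 pure strategies: U/k/Hi/B, U/k/Hi/C, U/k/Lo/B, U/k/Lo/C, U/g/Hi/B, U/g/Hi/C, U/g/Lo/B, U/g/Lo/C, W/k/Hi/B, W/k/Hi/C, W/k/Lo/B, W/k/Lo/C, W/g/Hi/B, W/g/Hi/C, W/g/Lo/B, W/g/Lo/C, D/k/Hi/B, D/k/Hi/C, D/k/Lo/B, D/k/Lo/C, D/g/Hi/B, D/g/Hi/C, D/g/Lo/B, D/g/Lo/C. Columns: In/y, In/x, Out/y, Out/x.
{U/k/Hi/B, U/k/Hi/C, U/k/Lo/B, U/k/Lo/C} → row (2,8) (4,6) (2,8) (4,6)
{U/g/Hi/B, U/g/Hi/C, U/g/Lo/B, U/g/Lo/C} → row (4,8) (4,8) (4,8) (4,8)
{W/k/Hi/B, W/k/Hi/C, W/k/Lo/B, W/k/Lo/C, W/g/Hi/B, W/g/Hi/C, W/g/Lo/B, W/g/Lo/C} → row (1,5) (1,5) (7,2) (7,2)
{D/k/Hi/B, D/g/Hi/B} → row (0,8) (0,8) (0,8) (0,8)
{D/k/Hi/C, D/g/Hi/C} → row (2,0) (2,0) (2,0) (2,0)
{D/k/Lo/B, D/k/Lo/C, D/g/Lo/B, D/g/Lo/C} → row (6,7) (6,7) (6,7) (6,7)
That's 6 distinct rows out of 24 strategies.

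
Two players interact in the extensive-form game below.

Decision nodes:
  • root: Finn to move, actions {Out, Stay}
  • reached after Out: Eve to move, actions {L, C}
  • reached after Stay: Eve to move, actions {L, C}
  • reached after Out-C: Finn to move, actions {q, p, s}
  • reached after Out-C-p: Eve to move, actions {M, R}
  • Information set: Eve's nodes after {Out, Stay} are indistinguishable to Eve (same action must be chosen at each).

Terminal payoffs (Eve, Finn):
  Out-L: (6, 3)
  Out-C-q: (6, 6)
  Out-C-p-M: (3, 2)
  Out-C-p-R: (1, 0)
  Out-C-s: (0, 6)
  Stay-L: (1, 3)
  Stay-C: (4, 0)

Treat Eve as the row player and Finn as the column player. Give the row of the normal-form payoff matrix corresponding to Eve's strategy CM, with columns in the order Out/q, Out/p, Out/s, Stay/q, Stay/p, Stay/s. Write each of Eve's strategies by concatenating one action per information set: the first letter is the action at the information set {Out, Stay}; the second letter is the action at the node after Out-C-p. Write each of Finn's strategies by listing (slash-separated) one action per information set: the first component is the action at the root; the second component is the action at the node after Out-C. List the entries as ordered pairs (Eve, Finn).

vs Out/q: Finn plays Out → Eve plays C at [Out] → Finn plays q at [Out-C] → (6, 6)
vs Out/p: Finn plays Out → Eve plays C at [Out] → Finn plays p at [Out-C] → Eve plays M at [Out-C-p] → (3, 2)
vs Out/s: Finn plays Out → Eve plays C at [Out] → Finn plays s at [Out-C] → (0, 6)
vs Stay/q: Finn plays Stay → Eve plays C at [Stay] → (4, 0)
vs Stay/p: Finn plays Stay → Eve plays C at [Stay] → (4, 0)
vs Stay/s: Finn plays Stay → Eve plays C at [Stay] → (4, 0)

(6,6) (3,2) (0,6) (4,0) (4,0) (4,0)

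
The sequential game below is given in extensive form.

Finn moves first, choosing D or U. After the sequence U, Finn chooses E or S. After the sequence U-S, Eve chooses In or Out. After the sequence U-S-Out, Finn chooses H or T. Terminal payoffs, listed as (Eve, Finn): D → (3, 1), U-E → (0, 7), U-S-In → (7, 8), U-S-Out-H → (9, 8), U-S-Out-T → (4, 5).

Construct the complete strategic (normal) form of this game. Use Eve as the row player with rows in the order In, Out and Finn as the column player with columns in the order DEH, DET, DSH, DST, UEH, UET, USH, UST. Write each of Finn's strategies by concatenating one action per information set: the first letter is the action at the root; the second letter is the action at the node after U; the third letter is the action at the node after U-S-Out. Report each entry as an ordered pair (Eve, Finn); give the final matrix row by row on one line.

Row In: DEH→(3,1), DET→(3,1), DSH→(3,1), DST→(3,1), UEH→(0,7), UET→(0,7), USH→(7,8), UST→(7,8)
Row Out: DEH→(3,1), DET→(3,1), DSH→(3,1), DST→(3,1), UEH→(0,7), UET→(0,7), USH→(9,8), UST→(4,5)

In: (3,1) (3,1) (3,1) (3,1) (0,7) (0,7) (7,8) (7,8) | Out: (3,1) (3,1) (3,1) (3,1) (0,7) (0,7) (9,8) (4,5)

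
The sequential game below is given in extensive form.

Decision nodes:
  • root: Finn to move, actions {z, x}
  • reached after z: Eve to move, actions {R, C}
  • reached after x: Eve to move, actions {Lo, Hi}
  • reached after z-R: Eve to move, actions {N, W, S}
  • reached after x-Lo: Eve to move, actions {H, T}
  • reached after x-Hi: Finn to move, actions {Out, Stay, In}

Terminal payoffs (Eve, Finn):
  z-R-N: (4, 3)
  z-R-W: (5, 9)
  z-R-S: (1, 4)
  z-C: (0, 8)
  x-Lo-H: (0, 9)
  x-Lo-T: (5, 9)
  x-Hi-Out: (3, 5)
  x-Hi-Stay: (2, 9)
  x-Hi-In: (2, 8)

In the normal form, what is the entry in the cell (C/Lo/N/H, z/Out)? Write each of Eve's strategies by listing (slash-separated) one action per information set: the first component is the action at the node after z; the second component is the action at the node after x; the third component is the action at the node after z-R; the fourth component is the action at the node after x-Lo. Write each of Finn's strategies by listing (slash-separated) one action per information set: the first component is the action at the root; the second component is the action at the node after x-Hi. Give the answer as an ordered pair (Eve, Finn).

(0, 8)

Trace the play path from the root:
  Finn plays z
  Eve plays C at [z]
→ terminal payoff (0, 8).
(Eve's choice at the node after x is never reached on this path, so it doesn't affect the outcome.)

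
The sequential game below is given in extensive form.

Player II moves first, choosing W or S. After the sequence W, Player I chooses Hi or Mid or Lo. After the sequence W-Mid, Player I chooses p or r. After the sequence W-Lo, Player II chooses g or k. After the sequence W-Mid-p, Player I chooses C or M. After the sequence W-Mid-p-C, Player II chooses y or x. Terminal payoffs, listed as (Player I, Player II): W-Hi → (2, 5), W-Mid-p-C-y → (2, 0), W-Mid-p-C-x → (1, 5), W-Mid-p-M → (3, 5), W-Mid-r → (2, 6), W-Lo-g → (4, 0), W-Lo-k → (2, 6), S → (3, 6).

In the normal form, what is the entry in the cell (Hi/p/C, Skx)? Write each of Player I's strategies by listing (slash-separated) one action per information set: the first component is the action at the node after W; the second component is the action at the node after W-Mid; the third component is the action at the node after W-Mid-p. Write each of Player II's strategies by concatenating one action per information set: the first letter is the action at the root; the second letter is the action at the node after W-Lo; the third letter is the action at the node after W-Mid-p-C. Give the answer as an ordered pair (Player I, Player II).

Trace the play path from the root:
  Player II plays S
→ terminal payoff (3, 6).
(Player I's choice at the node after W is never reached on this path, so it doesn't affect the outcome.)

(3, 6)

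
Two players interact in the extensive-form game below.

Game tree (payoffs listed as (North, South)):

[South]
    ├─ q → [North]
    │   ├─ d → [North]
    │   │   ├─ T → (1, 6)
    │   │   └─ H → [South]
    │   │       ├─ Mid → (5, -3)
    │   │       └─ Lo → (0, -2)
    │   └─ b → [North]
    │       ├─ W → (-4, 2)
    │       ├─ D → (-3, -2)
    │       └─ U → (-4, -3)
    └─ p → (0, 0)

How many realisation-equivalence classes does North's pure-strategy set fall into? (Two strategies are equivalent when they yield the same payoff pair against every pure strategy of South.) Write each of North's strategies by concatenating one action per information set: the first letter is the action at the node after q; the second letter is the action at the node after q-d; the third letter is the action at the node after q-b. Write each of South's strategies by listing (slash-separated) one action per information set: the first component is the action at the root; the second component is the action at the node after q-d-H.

5

North has 12 pure strategies: dTW, dTD, dTU, dHW, dHD, dHU, bTW, bTD, bTU, bHW, bHD, bHU. Columns: q/Mid, q/Lo, p/Mid, p/Lo.
{dTW, dTD, dTU} → row (1,6) (1,6) (0,0) (0,0)
{dHW, dHD, dHU} → row (5,-3) (0,-2) (0,0) (0,0)
{bTW, bHW} → row (-4,2) (-4,2) (0,0) (0,0)
{bTD, bHD} → row (-3,-2) (-3,-2) (0,0) (0,0)
{bTU, bHU} → row (-4,-3) (-4,-3) (0,0) (0,0)
That's 5 distinct rows out of 12 strategies.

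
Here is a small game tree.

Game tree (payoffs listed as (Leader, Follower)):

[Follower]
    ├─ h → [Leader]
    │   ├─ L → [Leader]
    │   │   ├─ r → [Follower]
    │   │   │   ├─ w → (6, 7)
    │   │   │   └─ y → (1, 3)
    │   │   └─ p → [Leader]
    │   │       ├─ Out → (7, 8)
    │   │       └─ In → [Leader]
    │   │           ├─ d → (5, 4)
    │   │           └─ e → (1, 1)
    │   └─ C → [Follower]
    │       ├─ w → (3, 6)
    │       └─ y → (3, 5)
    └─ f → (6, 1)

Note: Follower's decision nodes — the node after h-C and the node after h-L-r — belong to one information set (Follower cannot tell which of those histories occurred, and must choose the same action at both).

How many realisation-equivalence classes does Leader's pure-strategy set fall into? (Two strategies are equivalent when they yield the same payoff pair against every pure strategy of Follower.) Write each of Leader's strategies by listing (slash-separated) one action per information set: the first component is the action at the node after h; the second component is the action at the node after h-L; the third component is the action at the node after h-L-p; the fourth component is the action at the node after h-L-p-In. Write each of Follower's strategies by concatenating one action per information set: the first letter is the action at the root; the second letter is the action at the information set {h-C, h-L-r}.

5

Leader has 16 pure strategies: L/r/Out/d, L/r/Out/e, L/r/In/d, L/r/In/e, L/p/Out/d, L/p/Out/e, L/p/In/d, L/p/In/e, C/r/Out/d, C/r/Out/e, C/r/In/d, C/r/In/e, C/p/Out/d, C/p/Out/e, C/p/In/d, C/p/In/e. Columns: hw, hy, fw, fy.
{L/r/Out/d, L/r/Out/e, L/r/In/d, L/r/In/e} → row (6,7) (1,3) (6,1) (6,1)
{L/p/Out/d, L/p/Out/e} → row (7,8) (7,8) (6,1) (6,1)
{L/p/In/d} → row (5,4) (5,4) (6,1) (6,1)
{L/p/In/e} → row (1,1) (1,1) (6,1) (6,1)
{C/r/Out/d, C/r/Out/e, C/r/In/d, C/r/In/e, C/p/Out/d, C/p/Out/e, C/p/In/d, C/p/In/e} → row (3,6) (3,5) (6,1) (6,1)
That's 5 distinct rows out of 16 strategies.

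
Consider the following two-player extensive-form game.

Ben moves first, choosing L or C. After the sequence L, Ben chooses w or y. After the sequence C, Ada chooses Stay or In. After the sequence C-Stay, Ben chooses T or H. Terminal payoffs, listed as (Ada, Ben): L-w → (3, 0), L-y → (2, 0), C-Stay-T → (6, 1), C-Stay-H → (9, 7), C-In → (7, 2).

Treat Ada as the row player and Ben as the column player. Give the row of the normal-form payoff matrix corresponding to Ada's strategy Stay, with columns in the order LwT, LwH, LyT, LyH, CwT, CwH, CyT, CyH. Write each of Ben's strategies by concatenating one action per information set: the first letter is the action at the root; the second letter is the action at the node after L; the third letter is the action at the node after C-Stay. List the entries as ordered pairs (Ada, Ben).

vs LwT: Ben plays L → Ben plays w at [L] → (3, 0)
vs LwH: Ben plays L → Ben plays w at [L] → (3, 0)
vs LyT: Ben plays L → Ben plays y at [L] → (2, 0)
vs LyH: Ben plays L → Ben plays y at [L] → (2, 0)
vs CwT: Ben plays C → Ada plays Stay at [C] → Ben plays T at [C-Stay] → (6, 1)
vs CwH: Ben plays C → Ada plays Stay at [C] → Ben plays H at [C-Stay] → (9, 7)
vs CyT: Ben plays C → Ada plays Stay at [C] → Ben plays T at [C-Stay] → (6, 1)
vs CyH: Ben plays C → Ada plays Stay at [C] → Ben plays H at [C-Stay] → (9, 7)

(3,0) (3,0) (2,0) (2,0) (6,1) (9,7) (6,1) (9,7)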